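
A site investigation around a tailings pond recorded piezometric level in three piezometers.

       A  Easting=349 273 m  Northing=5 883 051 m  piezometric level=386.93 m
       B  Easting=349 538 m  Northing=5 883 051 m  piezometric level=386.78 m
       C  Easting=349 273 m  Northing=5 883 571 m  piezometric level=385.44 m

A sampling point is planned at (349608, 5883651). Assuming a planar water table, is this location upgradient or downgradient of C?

downgradient

∂h/∂x = (386.78 − 386.93) / (349538 − 349273) = -0.0005660
∂h/∂y = (385.44 − 386.93) / (5883571 − 5883051) = -0.002865
Head at (349608, 5883651) = 386.93 + (-0.0005660)·(335) + (-0.002865)·(600) = 385.02 m.
That is lower than the 385.44 m at C, so the point is downgradient.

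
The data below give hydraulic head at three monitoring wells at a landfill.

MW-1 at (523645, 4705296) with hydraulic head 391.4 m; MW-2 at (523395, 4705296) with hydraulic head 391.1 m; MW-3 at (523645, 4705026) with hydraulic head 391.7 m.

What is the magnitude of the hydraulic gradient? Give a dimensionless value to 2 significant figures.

∂h/∂x = (391.1 − 391.4) / (523395 − 523645) = +0.001200
∂h/∂y = (391.7 − 391.4) / (4705026 − 4705296) = -0.001111
|∇h| = √(0.001200² + -0.001111²) = 0.001635

0.0016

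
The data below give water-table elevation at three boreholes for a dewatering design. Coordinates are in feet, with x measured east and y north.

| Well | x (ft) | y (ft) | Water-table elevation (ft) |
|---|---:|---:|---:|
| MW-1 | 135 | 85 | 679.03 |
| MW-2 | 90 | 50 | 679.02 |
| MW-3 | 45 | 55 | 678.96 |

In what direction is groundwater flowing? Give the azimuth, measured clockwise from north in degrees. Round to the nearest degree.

With h = a·x + b·y + c and MW-1 as origin, the differences give:
  (-45)·a + (-35)·b = -0.01
  (-90)·a + (-30)·b = -0.07
Eliminate b (×(-30) and ×(-35), subtract): -1800·a = -2.150 → a = ∂h/∂x = +0.001194
Back-substitute: b = ∂h/∂y = -0.001250.
Flow direction (−∇h) has components (-0.001194 E, +0.001250 N).
Azimuth = atan2(E, N) = atan2(-0.001194, +0.001250) = 316.3° ≈ 316°.

316°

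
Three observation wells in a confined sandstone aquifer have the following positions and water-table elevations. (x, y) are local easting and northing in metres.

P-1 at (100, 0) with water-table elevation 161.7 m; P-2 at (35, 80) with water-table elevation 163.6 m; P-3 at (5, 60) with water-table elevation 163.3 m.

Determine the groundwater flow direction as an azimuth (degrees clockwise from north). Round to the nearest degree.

With h = a·x + b·y + c and P-1 as origin, the differences give:
  (-65)·a + 80·b = +1.9
  (-95)·a + 60·b = +1.6
Eliminate b (×60 and ×80, subtract): 3700·a = -14.00 → a = ∂h/∂x = -0.003784
Back-substitute: b = ∂h/∂y = +0.02068.
Flow direction (−∇h) has components (+0.003784 E, -0.02068 N).
Azimuth = atan2(E, N) = atan2(+0.003784, -0.02068) = 169.6° ≈ 170°.

170°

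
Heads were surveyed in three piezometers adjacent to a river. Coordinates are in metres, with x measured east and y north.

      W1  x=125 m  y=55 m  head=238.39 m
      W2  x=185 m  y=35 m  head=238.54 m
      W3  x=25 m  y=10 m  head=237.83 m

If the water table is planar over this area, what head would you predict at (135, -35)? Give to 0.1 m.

Taking W1 as reference: W2−W1 = (60, -20, +0.15); W3−W1 = (-100, -45, -0.56).
Solve a·Δx + b·Δy = Δh: det = 60·(-45) − (-100)·(-20) = -4700.
∂h/∂x = [(+0.15)·(-45) − (-0.56)·(-20)] / -4700 = +0.003819
∂h/∂y = [60·(-0.56) − (-100)·(+0.15)] / -4700 = +0.003957
h(135, -35) = 238.39 + (+0.003819)·(10) + (+0.003957)·(-90) = 238.39 +0.038 -0.356 = 238.072 m.

238.1 m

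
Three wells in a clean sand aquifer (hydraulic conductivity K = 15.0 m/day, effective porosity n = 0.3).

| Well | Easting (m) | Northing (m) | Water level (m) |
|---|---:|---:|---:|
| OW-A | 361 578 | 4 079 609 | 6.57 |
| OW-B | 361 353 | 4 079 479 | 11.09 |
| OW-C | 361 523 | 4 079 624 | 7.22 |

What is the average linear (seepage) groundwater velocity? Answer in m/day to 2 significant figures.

Three-point gradient (reference OW-A): Δ to OW-B = (-225, -130, +4.52), Δ to OW-C = (-55, 15, +0.65).
∂h/∂x = -0.01447, ∂h/∂y = -0.009724 (det = -10525).
|∇h| = √(-0.01447² + -0.009724²) = 0.01743
Seepage velocity v = K·i/n = 15.0 × 0.01743 / 0.3 = 0.8715 m/day.

0.87 m/day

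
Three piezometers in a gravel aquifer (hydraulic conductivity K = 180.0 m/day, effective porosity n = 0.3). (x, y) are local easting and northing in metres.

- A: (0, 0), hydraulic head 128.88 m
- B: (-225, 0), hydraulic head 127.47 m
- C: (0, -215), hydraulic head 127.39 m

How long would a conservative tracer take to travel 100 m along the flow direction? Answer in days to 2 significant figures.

∂h/∂x = (127.47 − 128.88) / (-225 − 0) = +0.006267
∂h/∂y = (127.39 − 128.88) / (-215 − 0) = +0.006930
|∇h| = √(0.006267² + 0.006930²) = 0.009343
Seepage velocity v = K·i/n = 180.0 × 0.009343 / 0.3 = 5.606 m/day.
t = 100 / 5.606 = 17.84 days.

18 days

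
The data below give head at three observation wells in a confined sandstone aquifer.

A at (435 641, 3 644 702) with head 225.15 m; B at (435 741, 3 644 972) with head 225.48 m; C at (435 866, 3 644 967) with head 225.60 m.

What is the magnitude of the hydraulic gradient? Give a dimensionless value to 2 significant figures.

0.0013

Taking A as reference: B−A = (100, 270, +0.33); C−A = (225, 265, +0.45).
Determinant of the coordinate differences = 100·265 − 225·270 = -34250.
∂h/∂x = [(+0.33)·265 − (+0.45)·270] / -34250 = +0.0009942
∂h/∂y = [100·(+0.45) − 225·(+0.33)] / -34250 = +0.0008540
|∇h| = √(0.0009942² + 0.0008540²) = 0.001311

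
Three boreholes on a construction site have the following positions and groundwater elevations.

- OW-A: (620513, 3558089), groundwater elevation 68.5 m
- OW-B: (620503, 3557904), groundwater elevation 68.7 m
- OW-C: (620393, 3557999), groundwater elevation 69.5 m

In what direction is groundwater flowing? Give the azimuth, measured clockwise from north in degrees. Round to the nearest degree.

085°

Taking OW-A as reference: OW-B−OW-A = (-10, -185, +0.2); OW-C−OW-A = (-120, -90, +1.0).
Determinant of the coordinate differences = (-10)·(-90) − (-120)·(-185) = -21300.
∂h/∂x = [(+0.2)·(-90) − (+1.0)·(-185)] / -21300 = -0.007840
∂h/∂y = [(-10)·(+1.0) − (-120)·(+0.2)] / -21300 = -0.0006573
Flow direction (−∇h) has components (+0.007840 E, +0.0006573 N).
Azimuth = atan2(E, N) = atan2(+0.007840, +0.0006573) = 85.2° ≈ 085°.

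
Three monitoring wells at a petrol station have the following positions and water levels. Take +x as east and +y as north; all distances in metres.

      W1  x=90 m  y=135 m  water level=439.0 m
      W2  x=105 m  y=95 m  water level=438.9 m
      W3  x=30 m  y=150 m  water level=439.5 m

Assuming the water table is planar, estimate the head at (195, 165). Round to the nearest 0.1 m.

438.1 m

Differences from W1: to W2 (Δx, Δy, Δh) = (15, -40, -0.1); to W3 = (-60, 15, +0.5).
Solve a·Δx + b·Δy = Δh: det = 15·15 − (-60)·(-40) = -2175.
∂h/∂x = [(-0.1)·15 − (+0.5)·(-40)] / -2175 = -0.008506
∂h/∂y = [15·(+0.5) − (-60)·(-0.1)] / -2175 = -0.0006897
h(195, 165) = 439.0 + (-0.008506)·(105) + (-0.0006897)·(30) = 439.0 -0.893 -0.021 = 438.086 m.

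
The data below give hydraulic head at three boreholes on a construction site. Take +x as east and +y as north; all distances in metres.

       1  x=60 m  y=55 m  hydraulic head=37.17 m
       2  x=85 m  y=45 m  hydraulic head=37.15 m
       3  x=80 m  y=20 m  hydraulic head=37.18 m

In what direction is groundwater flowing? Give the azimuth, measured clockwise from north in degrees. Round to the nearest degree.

Differences from 1: to 2 (Δx, Δy, Δh) = (25, -10, -0.02); to 3 = (20, -35, +0.01).
Determinant of the coordinate differences = 25·(-35) − 20·(-10) = -675.
∂h/∂x = [(-0.02)·(-35) − (+0.01)·(-10)] / -675 = -0.001185
∂h/∂y = [25·(+0.01) − 20·(-0.02)] / -675 = -0.0009630
Flow direction (−∇h) has components (+0.001185 E, +0.0009630 N).
Azimuth = atan2(E, N) = atan2(+0.001185, +0.0009630) = 50.9° ≈ 051°.

051°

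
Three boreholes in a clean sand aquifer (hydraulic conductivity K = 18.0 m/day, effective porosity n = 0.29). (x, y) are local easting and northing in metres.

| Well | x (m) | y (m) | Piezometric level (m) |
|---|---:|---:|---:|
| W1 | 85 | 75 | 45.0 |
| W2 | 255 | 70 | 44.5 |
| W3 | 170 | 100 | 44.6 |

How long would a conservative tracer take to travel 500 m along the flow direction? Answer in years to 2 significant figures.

3.5 years

Taking W1 as reference: W2−W1 = (170, -5, -0.5); W3−W1 = (85, 25, -0.4).
Solve a·Δx + b·Δy = Δh: det = 170·25 − 85·(-5) = 4675.
∂h/∂x = [(-0.5)·25 − (-0.4)·(-5)] / 4675 = -0.003102
∂h/∂y = [170·(-0.4) − 85·(-0.5)] / 4675 = -0.005455
|∇h| = √(-0.003102² + -0.005455²) = 0.006275
Seepage velocity v = K·i/n = 18.0 × 0.006275 / 0.29 = 0.3895 m/day.
t = 500 / 0.3895 = 1284 days = 3.52 years.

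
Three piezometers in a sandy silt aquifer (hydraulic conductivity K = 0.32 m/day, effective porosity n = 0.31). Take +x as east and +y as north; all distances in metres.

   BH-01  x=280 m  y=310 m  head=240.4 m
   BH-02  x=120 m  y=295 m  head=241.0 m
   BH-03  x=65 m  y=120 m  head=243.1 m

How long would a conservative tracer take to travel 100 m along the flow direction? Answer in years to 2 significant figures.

Differences from BH-01: to BH-02 (Δx, Δy, Δh) = (-160, -15, +0.6); to BH-03 = (-215, -190, +2.7).
Solve a·Δx + b·Δy = Δh: det = (-160)·(-190) − (-215)·(-15) = 27175.
∂h/∂x = [(+0.6)·(-190) − (+2.7)·(-15)] / 27175 = -0.002705
∂h/∂y = [(-160)·(+2.7) − (-215)·(+0.6)] / 27175 = -0.01115
|∇h| = √(-0.002705² + -0.01115²) = 0.01147
Seepage velocity v = K·i/n = 0.32 × 0.01147 / 0.31 = 0.01184 m/day.
t = 100 / 0.01184 = 8446 days = 23.1 years.

23 years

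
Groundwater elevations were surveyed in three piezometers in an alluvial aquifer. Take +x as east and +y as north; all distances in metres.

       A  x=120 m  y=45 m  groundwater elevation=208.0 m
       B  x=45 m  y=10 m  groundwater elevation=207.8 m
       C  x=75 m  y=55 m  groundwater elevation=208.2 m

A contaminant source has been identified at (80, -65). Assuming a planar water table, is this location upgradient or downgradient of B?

downgradient

Taking A as reference: B−A = (-75, -35, -0.2); C−A = (-45, 10, +0.2).
Solve a·Δx + b·Δy = Δh: det = (-75)·10 − (-45)·(-35) = -2325.
∂h/∂x = [(-0.2)·10 − (+0.2)·(-35)] / -2325 = -0.002151
∂h/∂y = [(-75)·(+0.2) − (-45)·(-0.2)] / -2325 = +0.01032
Head at (80, -65) = 208.0 + (-0.002151)·(-40) + (+0.01032)·(-110) = 206.95 m.
That is lower than the 207.8 m at B, so the point is downgradient.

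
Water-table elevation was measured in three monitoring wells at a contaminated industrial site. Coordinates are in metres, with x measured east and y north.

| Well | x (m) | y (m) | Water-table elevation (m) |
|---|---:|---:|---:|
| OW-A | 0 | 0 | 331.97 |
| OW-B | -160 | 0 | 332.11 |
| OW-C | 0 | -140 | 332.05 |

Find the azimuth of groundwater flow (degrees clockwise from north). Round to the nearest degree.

057°

∂h/∂x = (332.11 − 331.97) / (-160 − 0) = -0.0008750
∂h/∂y = (332.05 − 331.97) / (-140 − 0) = -0.0005714
Flow direction (−∇h) has components (+0.0008750 E, +0.0005714 N).
Azimuth = atan2(E, N) = atan2(+0.0008750, +0.0005714) = 56.9° ≈ 057°.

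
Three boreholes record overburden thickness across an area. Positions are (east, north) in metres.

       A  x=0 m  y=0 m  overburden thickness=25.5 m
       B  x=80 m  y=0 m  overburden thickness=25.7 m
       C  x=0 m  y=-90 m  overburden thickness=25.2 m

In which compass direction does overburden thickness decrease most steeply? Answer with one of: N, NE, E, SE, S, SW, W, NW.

SW

∂d/∂x = (25.7 − 25.5) / (80 − 0) = +0.002500
∂d/∂y = (25.2 − 25.5) / (-90 − 0) = +0.003333
Steepest decrease is along −∇f = (-0.002500 E, -0.003333 N) → southwest.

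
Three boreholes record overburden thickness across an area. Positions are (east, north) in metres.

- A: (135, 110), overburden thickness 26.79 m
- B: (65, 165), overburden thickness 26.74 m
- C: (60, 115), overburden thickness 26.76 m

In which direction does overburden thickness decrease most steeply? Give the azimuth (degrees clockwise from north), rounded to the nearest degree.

320°

Differences from A: to B (Δx, Δy, Δh) = (-70, 55, -0.05); to C = (-75, 5, -0.03).
Determinant of the coordinate differences = (-70)·5 − (-75)·55 = 3775.
∂d/∂x = [(-0.05)·5 − (-0.03)·55] / 3775 = +0.0003709
∂d/∂y = [(-70)·(-0.03) − (-75)·(-0.05)] / 3775 = -0.0004371
Steepest decrease is along −∇f: components (-0.0003709 E, +0.0004371 N).
Azimuth = atan2(-0.0003709, +0.0004371) = 319.7° ≈ 320°.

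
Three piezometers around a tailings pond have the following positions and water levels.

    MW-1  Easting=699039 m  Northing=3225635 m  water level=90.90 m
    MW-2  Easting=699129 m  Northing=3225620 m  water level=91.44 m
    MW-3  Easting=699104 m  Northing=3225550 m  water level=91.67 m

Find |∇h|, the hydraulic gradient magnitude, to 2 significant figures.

0.0073

Differences from MW-1: to MW-2 (Δx, Δy, Δh) = (90, -15, +0.54); to MW-3 = (65, -85, +0.77).
Solve a·Δx + b·Δy = Δh: det = 90·(-85) − 65·(-15) = -6675.
∂h/∂x = [(+0.54)·(-85) − (+0.77)·(-15)] / -6675 = +0.005146
∂h/∂y = [90·(+0.77) − 65·(+0.54)] / -6675 = -0.005124
|∇h| = √(0.005146² + -0.005124²) = 0.007262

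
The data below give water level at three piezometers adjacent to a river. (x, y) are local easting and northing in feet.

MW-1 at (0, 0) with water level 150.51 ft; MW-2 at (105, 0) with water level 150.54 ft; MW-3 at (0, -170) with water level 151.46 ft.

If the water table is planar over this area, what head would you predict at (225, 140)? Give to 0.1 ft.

∂h/∂x = (150.54 − 150.51) / (105 − 0) = +0.0002857
∂h/∂y = (151.46 − 150.51) / (-170 − 0) = -0.005588
h(225, 140) = 150.51 + (+0.0002857)·(225) + (-0.005588)·(140) = 150.51 +0.064 -0.782 = 149.792 ft.

149.8 ft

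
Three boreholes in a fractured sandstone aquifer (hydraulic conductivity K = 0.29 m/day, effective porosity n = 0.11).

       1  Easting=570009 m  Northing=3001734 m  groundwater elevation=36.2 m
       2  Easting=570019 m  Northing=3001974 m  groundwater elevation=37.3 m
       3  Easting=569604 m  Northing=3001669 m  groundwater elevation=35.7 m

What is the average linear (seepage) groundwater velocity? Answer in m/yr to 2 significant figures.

4.4 m/yr

Three-point gradient (reference 1): Δ to 2 = (10, 240, +1.1), Δ to 3 = (-405, -65, -0.5).
∂h/∂x = +0.0005023, ∂h/∂y = +0.004562 (det = 96550).
|∇h| = √(0.0005023² + 0.004562²) = 0.00459
Seepage velocity v = K·i/n = 0.29 × 0.00459 / 0.11 = 0.0121 m/day = 4.42 m/yr.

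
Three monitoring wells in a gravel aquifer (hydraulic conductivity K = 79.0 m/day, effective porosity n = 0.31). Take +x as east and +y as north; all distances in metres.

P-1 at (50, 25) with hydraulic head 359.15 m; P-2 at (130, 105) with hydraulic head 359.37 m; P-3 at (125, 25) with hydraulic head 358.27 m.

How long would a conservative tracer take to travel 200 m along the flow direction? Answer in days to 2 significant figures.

Three-point gradient (reference P-1): Δ to P-2 = (80, 80, +0.22), Δ to P-3 = (75, 0, -0.88).
∂h/∂x = -0.01173, ∂h/∂y = +0.01448 (det = -6000).
|∇h| = √(-0.01173² + 0.01448²) = 0.01864
Seepage velocity v = K·i/n = 79.0 × 0.01864 / 0.31 = 4.75 m/day.
t = 200 / 4.75 = 42.11 days.

42 days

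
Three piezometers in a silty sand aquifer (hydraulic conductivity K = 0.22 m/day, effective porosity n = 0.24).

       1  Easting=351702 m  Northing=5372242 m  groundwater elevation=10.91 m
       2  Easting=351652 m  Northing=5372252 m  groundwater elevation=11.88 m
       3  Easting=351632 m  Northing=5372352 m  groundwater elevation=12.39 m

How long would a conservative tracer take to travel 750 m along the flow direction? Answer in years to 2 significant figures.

120 years

Taking 1 as reference: 2−1 = (-50, 10, +0.97); 3−1 = (-70, 110, +1.48).
Determinant of the coordinate differences = (-50)·110 − (-70)·10 = -4800.
∂h/∂x = [(+0.97)·110 − (+1.48)·10] / -4800 = -0.01915
∂h/∂y = [(-50)·(+1.48) − (-70)·(+0.97)] / -4800 = +0.001271
|∇h| = √(-0.01915² + 0.001271²) = 0.01919
Seepage velocity v = K·i/n = 0.22 × 0.01919 / 0.24 = 0.01759 m/day.
t = 750 / 0.01759 = 4.264e+04 days = 117 years.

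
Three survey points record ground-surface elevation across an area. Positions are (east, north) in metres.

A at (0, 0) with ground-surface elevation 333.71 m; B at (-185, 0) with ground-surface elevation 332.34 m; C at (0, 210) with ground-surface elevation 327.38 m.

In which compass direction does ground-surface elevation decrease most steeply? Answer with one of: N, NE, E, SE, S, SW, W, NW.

N

∂z/∂x = (332.34 − 333.71) / (-185 − 0) = +0.007405
∂z/∂y = (327.38 − 333.71) / (210 − 0) = -0.03014
Steepest decrease is along −∇f = (-0.007405 E, +0.03014 N) → north.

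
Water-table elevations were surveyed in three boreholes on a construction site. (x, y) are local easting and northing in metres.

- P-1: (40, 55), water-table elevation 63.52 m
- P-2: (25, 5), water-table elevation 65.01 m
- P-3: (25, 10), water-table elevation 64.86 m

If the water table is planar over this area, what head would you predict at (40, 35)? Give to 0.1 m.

Taking P-1 as reference: P-2−P-1 = (-15, -50, +1.49); P-3−P-1 = (-15, -45, +1.34).
Determinant of the coordinate differences = (-15)·(-45) − (-15)·(-50) = -75.
∂h/∂x = [(+1.49)·(-45) − (+1.34)·(-50)] / -75 = +0.0006667
∂h/∂y = [(-15)·(+1.34) − (-15)·(+1.49)] / -75 = -0.03000
h(40, 35) = 63.52 + (+0.0006667)·(0) + (-0.03000)·(-20) = 63.52 +0.000 +0.600 = 64.120 m.

64.1 m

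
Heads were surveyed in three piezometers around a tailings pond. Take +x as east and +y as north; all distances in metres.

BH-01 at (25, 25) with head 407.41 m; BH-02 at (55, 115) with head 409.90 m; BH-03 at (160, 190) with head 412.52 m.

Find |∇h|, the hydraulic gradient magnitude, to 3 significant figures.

0.0263

With h = a·x + b·y + c and BH-01 as origin, the differences give:
  30·a + 90·b = +2.49
  135·a + 165·b = +5.11
Eliminate b (×165 and ×90, subtract): -7200·a = -49.050 → a = ∂h/∂x = +0.006813
Back-substitute: b = ∂h/∂y = +0.02540.
|∇h| = √(0.006813² + 0.02540²) = 0.0263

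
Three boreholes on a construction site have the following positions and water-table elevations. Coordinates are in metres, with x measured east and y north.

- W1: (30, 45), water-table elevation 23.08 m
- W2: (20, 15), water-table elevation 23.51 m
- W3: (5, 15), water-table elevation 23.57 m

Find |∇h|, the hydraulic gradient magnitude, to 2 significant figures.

0.014

With h = a·x + b·y + c and W1 as origin, the differences give:
  (-10)·a + (-30)·b = +0.43
  (-25)·a + (-30)·b = +0.49
Eliminate b (×(-30) and ×(-30), subtract): -450·a = 1.800 → a = ∂h/∂x = -0.004000
Back-substitute: b = ∂h/∂y = -0.01300.
|∇h| = √(-0.004000² + -0.01300²) = 0.0136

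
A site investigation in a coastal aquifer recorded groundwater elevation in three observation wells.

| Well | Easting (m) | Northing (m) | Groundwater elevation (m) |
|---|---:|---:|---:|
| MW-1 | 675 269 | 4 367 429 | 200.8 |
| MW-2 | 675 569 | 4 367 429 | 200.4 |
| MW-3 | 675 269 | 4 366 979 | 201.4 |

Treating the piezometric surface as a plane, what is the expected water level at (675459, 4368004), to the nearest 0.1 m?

∂h/∂x = (200.4 − 200.8) / (675569 − 675269) = -0.001333
∂h/∂y = (201.4 − 200.8) / (4366979 − 4367429) = -0.001333
h(675459, 4368004) = 200.8 + (-0.001333)·(190) + (-0.001333)·(575) = 200.8 -0.253 -0.767 = 199.780 m.

199.8 m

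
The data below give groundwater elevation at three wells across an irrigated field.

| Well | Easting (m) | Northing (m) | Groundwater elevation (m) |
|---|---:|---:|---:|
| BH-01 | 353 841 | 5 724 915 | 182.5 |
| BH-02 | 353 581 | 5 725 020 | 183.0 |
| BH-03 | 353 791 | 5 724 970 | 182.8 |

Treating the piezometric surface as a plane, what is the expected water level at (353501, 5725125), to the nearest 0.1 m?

With h = a·x + b·y + c and BH-01 as origin, the differences give:
  (-260)·a + 105·b = +0.5
  (-50)·a + 55·b = +0.3
Eliminate b (×55 and ×105, subtract): -9050·a = -4.00 → a = ∂h/∂x = +0.0004420
Back-substitute: b = ∂h/∂y = +0.005856.
h(353501, 5725125) = 182.5 + (+0.0004420)·(-340) + (+0.005856)·(210) = 182.5 -0.150 +1.230 = 183.580 m.

183.6 m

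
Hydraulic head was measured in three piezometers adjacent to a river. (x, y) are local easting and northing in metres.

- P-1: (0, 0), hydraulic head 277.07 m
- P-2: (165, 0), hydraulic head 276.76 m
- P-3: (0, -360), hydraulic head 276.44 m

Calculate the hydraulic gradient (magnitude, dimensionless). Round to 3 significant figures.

0.00257

∂h/∂x = (276.76 − 277.07) / (165 − 0) = -0.001879
∂h/∂y = (276.44 − 277.07) / (-360 − 0) = +0.001750
|∇h| = √(-0.001879² + 0.001750²) = 0.002568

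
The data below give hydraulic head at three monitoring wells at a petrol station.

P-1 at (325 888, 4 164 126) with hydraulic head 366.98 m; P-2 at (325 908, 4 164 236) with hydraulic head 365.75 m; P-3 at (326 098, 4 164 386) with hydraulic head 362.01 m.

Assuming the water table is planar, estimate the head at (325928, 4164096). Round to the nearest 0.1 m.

366.7 m

With h = a·x + b·y + c and P-1 as origin, the differences give:
  20·a + 110·b = -1.23
  210·a + 260·b = -4.97
Eliminate b (×260 and ×110, subtract): -17900·a = 226.900 → a = ∂h/∂x = -0.01268
Back-substitute: b = ∂h/∂y = -0.008877.
h(325928, 4164096) = 366.98 + (-0.01268)·(40) + (-0.008877)·(-30) = 366.98 -0.507 +0.266 = 366.739 m.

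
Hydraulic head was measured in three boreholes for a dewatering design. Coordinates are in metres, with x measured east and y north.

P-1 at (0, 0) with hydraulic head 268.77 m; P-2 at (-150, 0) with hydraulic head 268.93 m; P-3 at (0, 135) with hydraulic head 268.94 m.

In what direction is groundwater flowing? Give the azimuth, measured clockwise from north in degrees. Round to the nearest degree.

∂h/∂x = (268.93 − 268.77) / (-150 − 0) = -0.001067
∂h/∂y = (268.94 − 268.77) / (135 − 0) = +0.001259
Flow direction (−∇h) has components (+0.001067 E, -0.001259 N).
Azimuth = atan2(E, N) = atan2(+0.001067, -0.001259) = 139.7° ≈ 140°.

140°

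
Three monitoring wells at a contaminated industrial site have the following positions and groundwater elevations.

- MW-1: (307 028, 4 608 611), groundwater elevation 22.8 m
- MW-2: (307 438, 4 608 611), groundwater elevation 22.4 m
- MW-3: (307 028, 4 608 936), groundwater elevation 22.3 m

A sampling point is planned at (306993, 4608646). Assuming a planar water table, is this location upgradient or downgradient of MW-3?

∂h/∂x = (22.4 − 22.8) / (307438 − 307028) = -0.0009756
∂h/∂y = (22.3 − 22.8) / (4608936 − 4608611) = -0.001538
Head at (306993, 4608646) = 22.8 + (-0.0009756)·(-35) + (-0.001538)·(35) = 22.78 m.
That is higher than the 22.3 m at MW-3, so the point is upgradient.

upgradient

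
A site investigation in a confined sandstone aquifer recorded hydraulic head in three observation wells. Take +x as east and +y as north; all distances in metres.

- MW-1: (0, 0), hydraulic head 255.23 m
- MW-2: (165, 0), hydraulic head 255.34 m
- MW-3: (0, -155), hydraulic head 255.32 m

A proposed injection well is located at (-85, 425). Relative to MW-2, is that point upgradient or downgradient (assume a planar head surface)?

∂h/∂x = (255.34 − 255.23) / (165 − 0) = +0.0006667
∂h/∂y = (255.32 − 255.23) / (-155 − 0) = -0.0005806
Head at (-85, 425) = 255.23 + (+0.0006667)·(-85) + (-0.0005806)·(425) = 254.93 m.
That is lower than the 255.34 m at MW-2, so the point is downgradient.

downgradient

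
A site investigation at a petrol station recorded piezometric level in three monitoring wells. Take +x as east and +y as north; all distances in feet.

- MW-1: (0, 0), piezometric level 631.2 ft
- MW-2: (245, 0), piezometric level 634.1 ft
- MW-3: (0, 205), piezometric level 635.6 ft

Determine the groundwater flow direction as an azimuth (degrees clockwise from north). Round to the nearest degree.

∂h/∂x = (634.1 − 631.2) / (245 − 0) = +0.01184
∂h/∂y = (635.6 − 631.2) / (205 − 0) = +0.02146
Flow direction (−∇h) has components (-0.01184 E, -0.02146 N).
Azimuth = atan2(E, N) = atan2(-0.01184, -0.02146) = 208.9° ≈ 209°.

209°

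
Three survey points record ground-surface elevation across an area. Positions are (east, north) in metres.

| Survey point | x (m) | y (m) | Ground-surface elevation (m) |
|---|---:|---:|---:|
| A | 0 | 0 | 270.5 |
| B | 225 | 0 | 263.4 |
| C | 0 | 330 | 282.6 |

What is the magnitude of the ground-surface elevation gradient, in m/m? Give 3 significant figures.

0.0484 m/m

∂z/∂x = (263.4 − 270.5) / (225 − 0) = -0.03156
∂z/∂y = (282.6 − 270.5) / (330 − 0) = +0.03667
|∇f| = √(-0.03156² + 0.03667²) = 0.04838 m/m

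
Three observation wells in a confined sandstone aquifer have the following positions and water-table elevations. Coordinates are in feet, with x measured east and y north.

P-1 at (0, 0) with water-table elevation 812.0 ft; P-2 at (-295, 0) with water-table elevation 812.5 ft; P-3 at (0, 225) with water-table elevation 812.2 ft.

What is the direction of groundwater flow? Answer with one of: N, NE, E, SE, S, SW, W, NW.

∂h/∂x = (812.5 − 812.0) / (-295 − 0) = -0.001695
∂h/∂y = (812.2 − 812.0) / (225 − 0) = +0.0008889
Flow = −∇h = (+0.001695 east, -0.0008889 north), which points southeast.

SE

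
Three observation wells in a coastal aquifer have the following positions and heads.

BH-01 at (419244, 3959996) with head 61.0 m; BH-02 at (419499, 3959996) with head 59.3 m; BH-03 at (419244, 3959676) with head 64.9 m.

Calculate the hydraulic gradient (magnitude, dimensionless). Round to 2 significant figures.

∂h/∂x = (59.3 − 61.0) / (419499 − 419244) = -0.006667
∂h/∂y = (64.9 − 61.0) / (3959676 − 3959996) = -0.01219
|∇h| = √(-0.006667² + -0.01219²) = 0.01389

0.014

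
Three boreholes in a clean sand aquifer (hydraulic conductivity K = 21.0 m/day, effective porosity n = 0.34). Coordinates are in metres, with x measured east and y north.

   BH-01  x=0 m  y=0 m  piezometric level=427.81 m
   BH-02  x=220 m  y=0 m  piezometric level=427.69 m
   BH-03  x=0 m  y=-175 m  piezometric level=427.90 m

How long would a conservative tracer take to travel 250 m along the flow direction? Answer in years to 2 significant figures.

15 years

∂h/∂x = (427.69 − 427.81) / (220 − 0) = -0.0005455
∂h/∂y = (427.90 − 427.81) / (-175 − 0) = -0.0005143
|∇h| = √(-0.0005455² + -0.0005143²) = 0.0007497
Seepage velocity v = K·i/n = 21.0 × 0.0007497 / 0.34 = 0.0463 m/day.
t = 250 / 0.0463 = 5400 days = 14.8 years.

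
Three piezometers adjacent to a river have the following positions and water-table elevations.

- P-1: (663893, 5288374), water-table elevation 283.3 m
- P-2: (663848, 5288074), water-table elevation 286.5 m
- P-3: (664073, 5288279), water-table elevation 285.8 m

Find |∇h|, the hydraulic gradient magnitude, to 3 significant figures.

Taking P-1 as reference: P-2−P-1 = (-45, -300, +3.2); P-3−P-1 = (180, -95, +2.5).
Solve a·Δx + b·Δy = Δh: det = (-45)·(-95) − 180·(-300) = 58275.
∂h/∂x = [(+3.2)·(-95) − (+2.5)·(-300)] / 58275 = +0.007653
∂h/∂y = [(-45)·(+2.5) − 180·(+3.2)] / 58275 = -0.01181
|∇h| = √(0.007653² + -0.01181²) = 0.01407

0.0141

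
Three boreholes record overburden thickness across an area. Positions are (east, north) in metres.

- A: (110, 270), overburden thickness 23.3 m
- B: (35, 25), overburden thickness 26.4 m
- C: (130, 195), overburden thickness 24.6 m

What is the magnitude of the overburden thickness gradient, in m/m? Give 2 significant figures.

Differences from A: to B (Δx, Δy, Δh) = (-75, -245, +3.1); to C = (20, -75, +1.3).
Determinant of the coordinate differences = (-75)·(-75) − 20·(-245) = 10525.
∂d/∂x = [(+3.1)·(-75) − (+1.3)·(-245)] / 10525 = +0.008171
∂d/∂y = [(-75)·(+1.3) − 20·(+3.1)] / 10525 = -0.01515
|∇f| = √(0.008171² + -0.01515²) = 0.01721 m/m

0.017 m/m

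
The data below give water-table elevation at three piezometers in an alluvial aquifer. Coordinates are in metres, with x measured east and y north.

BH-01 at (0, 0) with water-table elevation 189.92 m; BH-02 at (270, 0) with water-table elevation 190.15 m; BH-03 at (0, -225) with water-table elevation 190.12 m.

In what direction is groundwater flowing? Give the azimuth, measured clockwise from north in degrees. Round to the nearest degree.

∂h/∂x = (190.15 − 189.92) / (270 − 0) = +0.0008519
∂h/∂y = (190.12 − 189.92) / (-225 − 0) = -0.0008889
Flow direction (−∇h) has components (-0.0008519 E, +0.0008889 N).
Azimuth = atan2(E, N) = atan2(-0.0008519, +0.0008889) = 316.2° ≈ 316°.

316°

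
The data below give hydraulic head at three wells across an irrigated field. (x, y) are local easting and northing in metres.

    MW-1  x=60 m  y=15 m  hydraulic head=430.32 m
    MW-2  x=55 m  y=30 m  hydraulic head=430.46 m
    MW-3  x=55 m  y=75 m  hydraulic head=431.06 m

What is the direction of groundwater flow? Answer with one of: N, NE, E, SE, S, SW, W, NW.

SW

With h = a·x + b·y + c and MW-1 as origin, the differences give:
  (-5)·a + 15·b = +0.14
  (-5)·a + 60·b = +0.74
Eliminate b (×60 and ×15, subtract): -225·a = -2.700 → a = ∂h/∂x = +0.01200
Back-substitute: b = ∂h/∂y = +0.01333.
Flow = −∇h = (-0.01200 east, -0.01333 north), which points southwest.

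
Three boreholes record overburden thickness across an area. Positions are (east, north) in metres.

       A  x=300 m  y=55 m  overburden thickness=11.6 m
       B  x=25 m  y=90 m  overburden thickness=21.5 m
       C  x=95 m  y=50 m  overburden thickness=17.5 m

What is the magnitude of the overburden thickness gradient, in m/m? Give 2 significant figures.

0.056 m/m

Differences from A: to B (Δx, Δy, Δh) = (-275, 35, +9.9); to C = (-205, -5, +5.9).
Determinant of the coordinate differences = (-275)·(-5) − (-205)·35 = 8550.
∂d/∂x = [(+9.9)·(-5) − (+5.9)·35] / 8550 = -0.02994
∂d/∂y = [(-275)·(+5.9) − (-205)·(+9.9)] / 8550 = +0.04760
|∇f| = √(-0.02994² + 0.04760²) = 0.05623 m/m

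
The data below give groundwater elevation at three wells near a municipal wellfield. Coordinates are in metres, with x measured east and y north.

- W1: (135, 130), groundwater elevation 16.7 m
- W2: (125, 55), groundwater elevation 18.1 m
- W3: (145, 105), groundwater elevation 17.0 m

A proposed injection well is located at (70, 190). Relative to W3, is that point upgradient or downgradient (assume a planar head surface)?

Differences from W1: to W2 (Δx, Δy, Δh) = (-10, -75, +1.4); to W3 = (10, -25, +0.3).
Solve a·Δx + b·Δy = Δh: det = (-10)·(-25) − 10·(-75) = 1000.
∂h/∂x = [(+1.4)·(-25) − (+0.3)·(-75)] / 1000 = -0.01250
∂h/∂y = [(-10)·(+0.3) − 10·(+1.4)] / 1000 = -0.01700
Head at (70, 190) = 16.7 + (-0.01250)·(-65) + (-0.01700)·(60) = 16.49 m.
That is lower than the 17.0 m at W3, so the point is downgradient.

downgradient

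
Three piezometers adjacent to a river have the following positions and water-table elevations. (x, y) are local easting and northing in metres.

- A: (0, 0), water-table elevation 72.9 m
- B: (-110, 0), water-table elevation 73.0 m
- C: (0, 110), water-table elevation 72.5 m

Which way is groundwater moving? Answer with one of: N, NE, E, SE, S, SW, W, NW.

N

∂h/∂x = (73.0 − 72.9) / (-110 − 0) = -0.0009091
∂h/∂y = (72.5 − 72.9) / (110 − 0) = -0.003636
Flow = −∇h = (+0.0009091 east, +0.003636 north), which points north.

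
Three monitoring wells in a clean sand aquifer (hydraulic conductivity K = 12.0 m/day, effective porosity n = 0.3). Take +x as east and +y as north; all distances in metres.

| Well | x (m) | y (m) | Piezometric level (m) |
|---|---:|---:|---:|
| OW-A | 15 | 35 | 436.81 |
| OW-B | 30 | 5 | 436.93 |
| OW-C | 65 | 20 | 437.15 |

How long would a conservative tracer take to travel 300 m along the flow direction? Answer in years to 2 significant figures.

3.1 years

With h = a·x + b·y + c and OW-A as origin, the differences give:
  15·a + (-30)·b = +0.12
  50·a + (-15)·b = +0.34
Eliminate b (×(-15) and ×(-30), subtract): 1275·a = 8.400 → a = ∂h/∂x = +0.006588
Back-substitute: b = ∂h/∂y = -0.0007059.
|∇h| = √(0.006588² + -0.0007059²) = 0.006626
Seepage velocity v = K·i/n = 12.0 × 0.006626 / 0.3 = 0.265 m/day.
t = 300 / 0.265 = 1132 days = 3.1 years.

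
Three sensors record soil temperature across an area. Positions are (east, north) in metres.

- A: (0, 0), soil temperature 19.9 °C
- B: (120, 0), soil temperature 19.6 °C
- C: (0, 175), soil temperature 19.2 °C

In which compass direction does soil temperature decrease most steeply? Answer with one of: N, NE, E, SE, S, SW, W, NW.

NE

∂T/∂x = (19.6 − 19.9) / (120 − 0) = -0.002500
∂T/∂y = (19.2 − 19.9) / (175 − 0) = -0.004000
Steepest decrease is along −∇f = (+0.002500 E, +0.004000 N) → northeast.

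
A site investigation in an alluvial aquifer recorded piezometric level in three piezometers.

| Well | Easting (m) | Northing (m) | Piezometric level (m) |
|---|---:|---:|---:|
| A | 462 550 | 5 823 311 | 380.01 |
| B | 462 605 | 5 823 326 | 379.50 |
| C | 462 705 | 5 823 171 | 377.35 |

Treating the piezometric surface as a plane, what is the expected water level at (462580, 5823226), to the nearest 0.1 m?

Differences from A: to B (Δx, Δy, Δh) = (55, 15, -0.51); to C = (155, -140, -2.66).
Solve a·Δx + b·Δy = Δh: det = 55·(-140) − 155·15 = -10025.
∂h/∂x = [(-0.51)·(-140) − (-2.66)·15] / -10025 = -0.01110
∂h/∂y = [55·(-2.66) − 155·(-0.51)] / -10025 = +0.006708
h(462580, 5823226) = 380.01 + (-0.01110)·(30) + (+0.006708)·(-85) = 380.01 -0.333 -0.570 = 379.107 m.

379.1 m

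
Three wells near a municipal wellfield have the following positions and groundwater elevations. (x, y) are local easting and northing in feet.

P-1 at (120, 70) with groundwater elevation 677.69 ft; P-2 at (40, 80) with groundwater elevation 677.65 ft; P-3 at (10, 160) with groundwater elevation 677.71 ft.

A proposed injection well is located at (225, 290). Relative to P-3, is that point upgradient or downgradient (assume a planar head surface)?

upgradient

Differences from P-1: to P-2 (Δx, Δy, Δh) = (-80, 10, -0.04); to P-3 = (-110, 90, +0.02).
Solve a·Δx + b·Δy = Δh: det = (-80)·90 − (-110)·10 = -6100.
∂h/∂x = [(-0.04)·90 − (+0.02)·10] / -6100 = +0.0006230
∂h/∂y = [(-80)·(+0.02) − (-110)·(-0.04)] / -6100 = +0.0009836
Head at (225, 290) = 677.69 + (+0.0006230)·(105) + (+0.0009836)·(220) = 677.97 ft.
That is higher than the 677.71 ft at P-3, so the point is upgradient.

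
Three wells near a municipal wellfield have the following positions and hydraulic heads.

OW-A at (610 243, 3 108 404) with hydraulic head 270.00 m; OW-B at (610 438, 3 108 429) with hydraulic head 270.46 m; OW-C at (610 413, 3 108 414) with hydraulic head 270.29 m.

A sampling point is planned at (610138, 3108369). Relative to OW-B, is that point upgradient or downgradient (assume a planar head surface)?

Three-point gradient (reference OW-A): Δ to OW-B = (195, 25, +0.46), Δ to OW-C = (170, 10, +0.29).
∂h/∂x = +0.001152, ∂h/∂y = +0.009413 (det = -2300).
Head at (610138, 3108369) = 270.00 + (+0.001152)·(-105) + (+0.009413)·(-35) = 269.55 m.
That is lower than the 270.46 m at OW-B, so the point is downgradient.

downgradient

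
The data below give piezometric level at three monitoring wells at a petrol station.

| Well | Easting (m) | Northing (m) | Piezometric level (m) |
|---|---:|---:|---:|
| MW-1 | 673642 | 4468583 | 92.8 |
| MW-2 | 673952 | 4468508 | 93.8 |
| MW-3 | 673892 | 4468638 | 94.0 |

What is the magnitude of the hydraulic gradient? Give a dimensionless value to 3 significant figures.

Taking MW-1 as reference: MW-2−MW-1 = (310, -75, +1.0); MW-3−MW-1 = (250, 55, +1.2).
Determinant of the coordinate differences = 310·55 − 250·(-75) = 35800.
∂h/∂x = [(+1.0)·55 − (+1.2)·(-75)] / 35800 = +0.004050
∂h/∂y = [310·(+1.2) − 250·(+1.0)] / 35800 = +0.003408
|∇h| = √(0.004050² + 0.003408²) = 0.005293

0.00529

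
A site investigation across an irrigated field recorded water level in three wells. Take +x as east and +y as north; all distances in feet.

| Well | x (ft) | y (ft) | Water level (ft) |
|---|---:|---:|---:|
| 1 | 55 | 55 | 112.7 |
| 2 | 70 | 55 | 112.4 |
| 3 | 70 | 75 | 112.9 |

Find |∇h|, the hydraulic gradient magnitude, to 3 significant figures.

0.0320

With h = a·x + b·y + c and 1 as origin, the differences give:
  15·a + 0·b = -0.3
  15·a + 20·b = +0.2
Eliminate b (×20 and ×0, subtract): 300·a = -6.00 → a = ∂h/∂x = -0.02000
Back-substitute: b = ∂h/∂y = +0.02500.
|∇h| = √(-0.02000² + 0.02500²) = 0.03202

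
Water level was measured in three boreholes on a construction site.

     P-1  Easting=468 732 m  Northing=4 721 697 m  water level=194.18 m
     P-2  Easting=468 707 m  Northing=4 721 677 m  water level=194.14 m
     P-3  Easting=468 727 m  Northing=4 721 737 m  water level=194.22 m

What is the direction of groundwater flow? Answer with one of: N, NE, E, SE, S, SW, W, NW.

Taking P-1 as reference: P-2−P-1 = (-25, -20, -0.04); P-3−P-1 = (-5, 40, +0.04).
Determinant of the coordinate differences = (-25)·40 − (-5)·(-20) = -1100.
∂h/∂x = [(-0.04)·40 − (+0.04)·(-20)] / -1100 = +0.0007273
∂h/∂y = [(-25)·(+0.04) − (-5)·(-0.04)] / -1100 = +0.001091
Flow = −∇h = (-0.0007273 east, -0.001091 north), which points southwest.

SW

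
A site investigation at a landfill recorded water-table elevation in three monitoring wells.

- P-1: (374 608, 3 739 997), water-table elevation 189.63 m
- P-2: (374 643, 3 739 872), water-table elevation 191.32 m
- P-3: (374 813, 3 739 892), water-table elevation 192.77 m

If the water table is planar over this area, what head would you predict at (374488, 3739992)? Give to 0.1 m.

Taking P-1 as reference: P-2−P-1 = (35, -125, +1.69); P-3−P-1 = (205, -105, +3.14).
Solve a·Δx + b·Δy = Δh: det = 35·(-105) − 205·(-125) = 21950.
∂h/∂x = [(+1.69)·(-105) − (+3.14)·(-125)] / 21950 = +0.009797
∂h/∂y = [35·(+3.14) − 205·(+1.69)] / 21950 = -0.01078
h(374488, 3739992) = 189.63 + (+0.009797)·(-120) + (-0.01078)·(-5) = 189.63 -1.176 +0.054 = 188.508 m.

188.5 m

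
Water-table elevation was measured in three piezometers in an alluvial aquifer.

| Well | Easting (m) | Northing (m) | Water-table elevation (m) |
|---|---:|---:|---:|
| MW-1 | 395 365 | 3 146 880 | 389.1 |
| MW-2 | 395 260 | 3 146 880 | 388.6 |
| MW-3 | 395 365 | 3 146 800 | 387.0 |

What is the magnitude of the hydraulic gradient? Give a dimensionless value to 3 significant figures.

∂h/∂x = (388.6 − 389.1) / (395260 − 395365) = +0.004762
∂h/∂y = (387.0 − 389.1) / (3146800 − 3146880) = +0.02625
|∇h| = √(0.004762² + 0.02625²) = 0.02668

0.0267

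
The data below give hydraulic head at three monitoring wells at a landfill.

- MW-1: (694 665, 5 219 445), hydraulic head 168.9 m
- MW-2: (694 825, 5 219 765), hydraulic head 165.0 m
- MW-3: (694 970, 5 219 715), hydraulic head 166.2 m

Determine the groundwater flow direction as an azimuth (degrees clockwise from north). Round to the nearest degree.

Taking MW-1 as reference: MW-2−MW-1 = (160, 320, -3.9); MW-3−MW-1 = (305, 270, -2.7).
Determinant of the coordinate differences = 160·270 − 305·320 = -54400.
∂h/∂x = [(-3.9)·270 − (-2.7)·320] / -54400 = +0.003474
∂h/∂y = [160·(-2.7) − 305·(-3.9)] / -54400 = -0.01392
Flow direction (−∇h) has components (-0.003474 E, +0.01392 N).
Azimuth = atan2(E, N) = atan2(-0.003474, +0.01392) = 346.0° ≈ 346°.

346°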